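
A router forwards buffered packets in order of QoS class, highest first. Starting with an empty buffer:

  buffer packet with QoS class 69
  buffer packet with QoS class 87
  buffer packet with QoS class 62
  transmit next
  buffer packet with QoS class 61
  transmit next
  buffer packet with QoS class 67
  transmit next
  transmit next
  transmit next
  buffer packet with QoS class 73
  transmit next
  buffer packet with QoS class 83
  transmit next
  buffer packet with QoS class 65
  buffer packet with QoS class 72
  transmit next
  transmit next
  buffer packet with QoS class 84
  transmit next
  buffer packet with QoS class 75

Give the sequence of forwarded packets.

insert 69 → {69}
insert 87 → {87, 69}
insert 62 → {87, 69, 62}
transmit next → 87; now {69, 62}
insert 61 → {69, 62, 61}
transmit next → 69; now {62, 61}
insert 67 → {67, 62, 61}
transmit next → 67; now {62, 61}
transmit next → 62; now {61}
transmit next → 61; now {}
insert 73 → {73}
transmit next → 73; now {}
insert 83 → {83}
transmit next → 83; now {}
insert 65 → {65}
insert 72 → {72, 65}
transmit next → 72; now {65}
transmit next → 65; now {}
insert 84 → {84}
transmit next → 84; now {}
insert 75 → {75}

87 → 69 → 67 → 62 → 61 → 73 → 83 → 72 → 65 → 84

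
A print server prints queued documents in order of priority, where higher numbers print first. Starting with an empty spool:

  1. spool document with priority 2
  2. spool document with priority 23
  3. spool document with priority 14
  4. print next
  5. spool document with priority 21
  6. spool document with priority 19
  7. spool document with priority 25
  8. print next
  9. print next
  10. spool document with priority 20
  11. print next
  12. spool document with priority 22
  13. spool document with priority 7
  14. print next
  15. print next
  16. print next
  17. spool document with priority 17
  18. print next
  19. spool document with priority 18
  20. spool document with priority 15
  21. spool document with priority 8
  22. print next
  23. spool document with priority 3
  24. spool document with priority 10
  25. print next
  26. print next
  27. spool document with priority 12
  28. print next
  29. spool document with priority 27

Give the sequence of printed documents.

insert 2 → {2}
insert 23 → {23, 2}
insert 14 → {23, 14, 2}
print next → 23; now {14, 2}
insert 21 → {21, 14, 2}
insert 19 → {21, 19, 14, 2}
insert 25 → {25, 21, 19, 14, 2}
print next → 25; now {21, 19, 14, 2}
print next → 21; now {19, 14, 2}
insert 20 → {20, 19, 14, 2}
print next → 20; now {19, 14, 2}
insert 22 → {22, 19, 14, 2}
insert 7 → {22, 19, 14, 7, 2}
print next → 22; now {19, 14, 7, 2}
print next → 19; now {14, 7, 2}
print next → 14; now {7, 2}
insert 17 → {17, 7, 2}
print next → 17; now {7, 2}
insert 18 → {18, 7, 2}
insert 15 → {18, 15, 7, 2}
insert 8 → {18, 15, 8, 7, 2}
print next → 18; now {15, 8, 7, 2}
insert 3 → {15, 8, 7, 3, 2}
insert 10 → {15, 10, 8, 7, 3, 2}
print next → 15; now {10, 8, 7, 3, 2}
print next → 10; now {8, 7, 3, 2}
insert 12 → {12, 8, 7, 3, 2}
print next → 12; now {8, 7, 3, 2}
insert 27 → {27, 8, 7, 3, 2}

23, 25, 21, 20, 22, 19, 14, 17, 18, 15, 10, 12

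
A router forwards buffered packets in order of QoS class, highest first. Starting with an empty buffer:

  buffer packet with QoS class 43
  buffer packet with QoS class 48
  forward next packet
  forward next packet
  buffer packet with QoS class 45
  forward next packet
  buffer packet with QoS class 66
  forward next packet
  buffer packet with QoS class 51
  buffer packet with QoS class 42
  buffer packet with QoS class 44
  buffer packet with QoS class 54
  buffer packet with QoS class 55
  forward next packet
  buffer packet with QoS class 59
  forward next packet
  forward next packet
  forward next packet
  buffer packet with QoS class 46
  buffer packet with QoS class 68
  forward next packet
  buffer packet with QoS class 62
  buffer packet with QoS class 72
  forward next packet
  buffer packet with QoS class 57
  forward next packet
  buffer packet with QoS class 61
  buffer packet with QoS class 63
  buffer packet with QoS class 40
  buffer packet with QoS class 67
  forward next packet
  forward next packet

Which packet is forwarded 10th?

72

insert 43 → {43}
insert 48 → {48, 43}
forward next packet → 48; now {43}
forward next packet → 43; now {}
insert 45 → {45}
forward next packet → 45; now {}
insert 66 → {66}
forward next packet → 66; now {}
insert 51 → {51}
insert 42 → {51, 42}
insert 44 → {51, 44, 42}
insert 54 → {54, 51, 44, 42}
insert 55 → {55, 54, 51, 44, 42}
forward next packet → 55; now {54, 51, 44, 42}
insert 59 → {59, 54, 51, 44, 42}
forward next packet → 59; now {54, 51, 44, 42}
forward next packet → 54; now {51, 44, 42}
forward next packet → 51; now {44, 42}
insert 46 → {46, 44, 42}
insert 68 → {68, 46, 44, 42}
forward next packet → 68; now {46, 44, 42}
insert 62 → {62, 46, 44, 42}
insert 72 → {72, 62, 46, 44, 42}
forward next packet → 72; now {62, 46, 44, 42}
insert 57 → {62, 57, 46, 44, 42}
forward next packet → 62; now {57, 46, 44, 42}
insert 61 → {61, 57, 46, 44, 42}
insert 63 → {63, 61, 57, 46, 44, 42}
insert 40 → {63, 61, 57, 46, 44, 42, 40}
insert 67 → {67, 63, 61, 57, 46, 44, 42, 40}
forward next packet → 67; now {63, 61, 57, 46, 44, 42, 40}
forward next packet → 63; now {61, 57, 46, 44, 42, 40}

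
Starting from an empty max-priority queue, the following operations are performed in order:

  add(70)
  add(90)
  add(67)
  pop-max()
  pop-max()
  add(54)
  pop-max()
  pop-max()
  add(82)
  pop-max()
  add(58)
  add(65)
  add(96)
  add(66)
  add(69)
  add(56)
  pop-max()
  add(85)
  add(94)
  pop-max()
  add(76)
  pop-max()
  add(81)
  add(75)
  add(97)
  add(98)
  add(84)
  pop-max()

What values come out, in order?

90, 70, 67, 54, 82, 96, 94, 85, 98

insert 70 → {70}
insert 90 → {90, 70}
insert 67 → {90, 70, 67}
pop-max → 90; now {70, 67}
pop-max → 70; now {67}
insert 54 → {67, 54}
pop-max → 67; now {54}
pop-max → 54; now {}
insert 82 → {82}
pop-max → 82; now {}
insert 58 → {58}
insert 65 → {65, 58}
insert 96 → {96, 65, 58}
insert 66 → {96, 66, 65, 58}
insert 69 → {96, 69, 66, 65, 58}
insert 56 → {96, 69, 66, 65, 58, 56}
pop-max → 96; now {69, 66, 65, 58, 56}
insert 85 → {85, 69, 66, 65, 58, 56}
insert 94 → {94, 85, 69, 66, 65, 58, 56}
pop-max → 94; now {85, 69, 66, 65, 58, 56}
insert 76 → {85, 76, 69, 66, 65, 58, 56}
pop-max → 85; now {76, 69, 66, 65, 58, 56}
insert 81 → {81, 76, 69, 66, 65, 58, 56}
insert 75 → {81, 76, 75, 69, 66, 65, 58, 56}
insert 97 → {97, 81, 76, 75, 69, 66, 65, 58, 56}
insert 98 → {98, 97, 81, 76, 75, 69, 66, 65, 58, 56}
insert 84 → {98, 97, 84, 81, 76, 75, 69, 66, 65, 58, 56}
pop-max → 98; now {97, 84, 81, 76, 75, 69, 66, 65, 58, 56}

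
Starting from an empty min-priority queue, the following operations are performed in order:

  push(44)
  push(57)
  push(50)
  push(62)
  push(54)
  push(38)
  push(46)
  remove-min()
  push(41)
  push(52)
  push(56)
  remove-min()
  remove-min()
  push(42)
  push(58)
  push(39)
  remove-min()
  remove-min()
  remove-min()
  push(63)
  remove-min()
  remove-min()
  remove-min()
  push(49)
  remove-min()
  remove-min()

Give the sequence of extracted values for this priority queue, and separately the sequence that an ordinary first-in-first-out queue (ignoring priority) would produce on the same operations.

priority queue: [38, 41, 44, 39, 42, 46, 50, 52, 54, 49, 56]; FIFO queue: 44, 57, 50, 62, 54, 38, 46, 41, 52, 56, 42

insert 44 → {44}
insert 57 → {44, 57}
insert 50 → {44, 50, 57}
insert 62 → {44, 50, 57, 62}
insert 54 → {44, 50, 54, 57, 62}
insert 38 → {38, 44, 50, 54, 57, 62}
insert 46 → {38, 44, 46, 50, 54, 57, 62}
remove-min → 38; now {44, 46, 50, 54, 57, 62}
insert 41 → {41, 44, 46, 50, 54, 57, 62}
insert 52 → {41, 44, 46, 50, 52, 54, 57, 62}
insert 56 → {41, 44, 46, 50, 52, 54, 56, 57, 62}
remove-min → 41; now {44, 46, 50, 52, 54, 56, 57, 62}
remove-min → 44; now {46, 50, 52, 54, 56, 57, 62}
insert 42 → {42, 46, 50, 52, 54, 56, 57, 62}
insert 58 → {42, 46, 50, 52, 54, 56, 57, 58, 62}
insert 39 → {39, 42, 46, 50, 52, 54, 56, 57, 58, 62}
remove-min → 39; now {42, 46, 50, 52, 54, 56, 57, 58, 62}
remove-min → 42; now {46, 50, 52, 54, 56, 57, 58, 62}
remove-min → 46; now {50, 52, 54, 56, 57, 58, 62}
insert 63 → {50, 52, 54, 56, 57, 58, 62, 63}
remove-min → 50; now {52, 54, 56, 57, 58, 62, 63}
remove-min → 52; now {54, 56, 57, 58, 62, 63}
remove-min → 54; now {56, 57, 58, 62, 63}
insert 49 → {49, 56, 57, 58, 62, 63}
remove-min → 49; now {56, 57, 58, 62, 63}
remove-min → 56; now {57, 58, 62, 63}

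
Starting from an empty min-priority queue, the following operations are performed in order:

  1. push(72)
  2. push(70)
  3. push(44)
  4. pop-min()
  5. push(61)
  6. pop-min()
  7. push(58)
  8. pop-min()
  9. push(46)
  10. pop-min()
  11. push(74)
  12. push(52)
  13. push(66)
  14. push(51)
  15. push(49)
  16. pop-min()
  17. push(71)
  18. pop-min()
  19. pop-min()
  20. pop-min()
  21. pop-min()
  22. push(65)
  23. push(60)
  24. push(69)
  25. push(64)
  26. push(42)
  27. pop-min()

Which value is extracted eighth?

insert 72 → {72}
insert 70 → {70, 72}
insert 44 → {44, 70, 72}
pop-min → 44; now {70, 72}
insert 61 → {61, 70, 72}
pop-min → 61; now {70, 72}
insert 58 → {58, 70, 72}
pop-min → 58; now {70, 72}
insert 46 → {46, 70, 72}
pop-min → 46; now {70, 72}
insert 74 → {70, 72, 74}
insert 52 → {52, 70, 72, 74}
insert 66 → {52, 66, 70, 72, 74}
insert 51 → {51, 52, 66, 70, 72, 74}
insert 49 → {49, 51, 52, 66, 70, 72, 74}
pop-min → 49; now {51, 52, 66, 70, 72, 74}
insert 71 → {51, 52, 66, 70, 71, 72, 74}
pop-min → 51; now {52, 66, 70, 71, 72, 74}
pop-min → 52; now {66, 70, 71, 72, 74}
pop-min → 66; now {70, 71, 72, 74}
pop-min → 70; now {71, 72, 74}
insert 65 → {65, 71, 72, 74}
insert 60 → {60, 65, 71, 72, 74}
insert 69 → {60, 65, 69, 71, 72, 74}
insert 64 → {60, 64, 65, 69, 71, 72, 74}
insert 42 → {42, 60, 64, 65, 69, 71, 72, 74}
pop-min → 42; now {60, 64, 65, 69, 71, 72, 74}

66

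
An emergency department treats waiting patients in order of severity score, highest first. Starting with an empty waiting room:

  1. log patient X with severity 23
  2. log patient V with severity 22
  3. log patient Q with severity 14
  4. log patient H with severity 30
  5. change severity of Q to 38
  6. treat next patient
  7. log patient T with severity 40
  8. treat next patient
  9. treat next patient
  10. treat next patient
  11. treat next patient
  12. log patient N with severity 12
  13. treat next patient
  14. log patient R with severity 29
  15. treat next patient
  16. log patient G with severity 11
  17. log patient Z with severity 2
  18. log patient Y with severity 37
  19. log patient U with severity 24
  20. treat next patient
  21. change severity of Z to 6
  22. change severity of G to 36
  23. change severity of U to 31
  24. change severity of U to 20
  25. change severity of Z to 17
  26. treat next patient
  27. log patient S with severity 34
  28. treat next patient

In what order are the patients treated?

add X (severity 23) → {X:23}
add V (severity 22) → {X:23, V:22}
add Q (severity 14) → {X:23, V:22, Q:14}
add H (severity 30) → {H:30, X:23, V:22, Q:14}
update Q to severity 38 → {Q:38, H:30, X:23, V:22}
treat next patient → Q; now {H:30, X:23, V:22}
add T (severity 40) → {T:40, H:30, X:23, V:22}
treat next patient → T; now {H:30, X:23, V:22}
treat next patient → H; now {X:23, V:22}
treat next patient → X; now {V:22}
treat next patient → V; now {}
add N (severity 12) → {N:12}
treat next patient → N; now {}
add R (severity 29) → {R:29}
treat next patient → R; now {}
add G (severity 11) → {G:11}
add Z (severity 2) → {G:11, Z:2}
add Y (severity 37) → {Y:37, G:11, Z:2}
add U (severity 24) → {Y:37, U:24, G:11, Z:2}
treat next patient → Y; now {U:24, G:11, Z:2}
update Z to severity 6 → {U:24, G:11, Z:6}
update G to severity 36 → {G:36, U:24, Z:6}
update U to severity 31 → {G:36, U:31, Z:6}
update U to severity 20 → {G:36, U:20, Z:6}
update Z to severity 17 → {G:36, U:20, Z:17}
treat next patient → G; now {U:20, Z:17}
add S (severity 34) → {S:34, U:20, Z:17}
treat next patient → S; now {U:20, Z:17}

[Q, T, H, X, V, N, R, Y, G, S]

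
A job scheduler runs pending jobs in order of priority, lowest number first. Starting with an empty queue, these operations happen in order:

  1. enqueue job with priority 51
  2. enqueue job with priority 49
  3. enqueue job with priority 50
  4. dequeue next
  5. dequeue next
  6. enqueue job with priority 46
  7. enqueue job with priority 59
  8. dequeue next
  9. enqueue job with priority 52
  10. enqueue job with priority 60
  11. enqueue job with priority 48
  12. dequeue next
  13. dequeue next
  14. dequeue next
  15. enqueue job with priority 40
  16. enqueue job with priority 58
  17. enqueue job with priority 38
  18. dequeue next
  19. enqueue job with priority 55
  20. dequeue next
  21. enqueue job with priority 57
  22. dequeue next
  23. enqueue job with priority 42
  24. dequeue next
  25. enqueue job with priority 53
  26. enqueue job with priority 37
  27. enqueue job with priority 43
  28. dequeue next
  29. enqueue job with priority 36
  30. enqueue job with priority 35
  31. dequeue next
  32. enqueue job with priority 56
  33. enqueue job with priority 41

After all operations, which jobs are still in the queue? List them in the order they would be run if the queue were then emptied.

36 → 41 → 43 → 53 → 56 → 57 → 58 → 59 → 60

insert 51 → {51}
insert 49 → {49, 51}
insert 50 → {49, 50, 51}
dequeue next → 49; now {50, 51}
dequeue next → 50; now {51}
insert 46 → {46, 51}
insert 59 → {46, 51, 59}
dequeue next → 46; now {51, 59}
insert 52 → {51, 52, 59}
insert 60 → {51, 52, 59, 60}
insert 48 → {48, 51, 52, 59, 60}
dequeue next → 48; now {51, 52, 59, 60}
dequeue next → 51; now {52, 59, 60}
dequeue next → 52; now {59, 60}
insert 40 → {40, 59, 60}
insert 58 → {40, 58, 59, 60}
insert 38 → {38, 40, 58, 59, 60}
dequeue next → 38; now {40, 58, 59, 60}
insert 55 → {40, 55, 58, 59, 60}
dequeue next → 40; now {55, 58, 59, 60}
insert 57 → {55, 57, 58, 59, 60}
dequeue next → 55; now {57, 58, 59, 60}
insert 42 → {42, 57, 58, 59, 60}
dequeue next → 42; now {57, 58, 59, 60}
insert 53 → {53, 57, 58, 59, 60}
insert 37 → {37, 53, 57, 58, 59, 60}
insert 43 → {37, 43, 53, 57, 58, 59, 60}
dequeue next → 37; now {43, 53, 57, 58, 59, 60}
insert 36 → {36, 43, 53, 57, 58, 59, 60}
insert 35 → {35, 36, 43, 53, 57, 58, 59, 60}
dequeue next → 35; now {36, 43, 53, 57, 58, 59, 60}
insert 56 → {36, 43, 53, 56, 57, 58, 59, 60}
insert 41 → {36, 41, 43, 53, 56, 57, 58, 59, 60}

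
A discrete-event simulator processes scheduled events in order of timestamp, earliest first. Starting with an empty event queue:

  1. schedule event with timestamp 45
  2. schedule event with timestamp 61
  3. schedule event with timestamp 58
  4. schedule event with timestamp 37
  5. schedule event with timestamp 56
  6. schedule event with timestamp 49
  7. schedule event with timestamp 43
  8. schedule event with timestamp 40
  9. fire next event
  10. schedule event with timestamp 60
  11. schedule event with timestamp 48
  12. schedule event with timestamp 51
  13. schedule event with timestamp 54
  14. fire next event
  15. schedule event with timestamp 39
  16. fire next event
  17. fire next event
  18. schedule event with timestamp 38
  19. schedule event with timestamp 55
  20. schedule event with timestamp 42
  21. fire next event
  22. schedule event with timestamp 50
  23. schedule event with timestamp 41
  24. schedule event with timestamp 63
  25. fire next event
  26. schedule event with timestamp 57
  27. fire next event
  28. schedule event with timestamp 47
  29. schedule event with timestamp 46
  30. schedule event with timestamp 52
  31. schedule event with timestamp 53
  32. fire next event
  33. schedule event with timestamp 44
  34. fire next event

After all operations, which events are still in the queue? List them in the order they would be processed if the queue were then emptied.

46 → 47 → 48 → 49 → 50 → 51 → 52 → 53 → 54 → 55 → 56 → 57 → 58 → 60 → 61 → 63

insert 45 → {45}
insert 61 → {45, 61}
insert 58 → {45, 58, 61}
insert 37 → {37, 45, 58, 61}
insert 56 → {37, 45, 56, 58, 61}
insert 49 → {37, 45, 49, 56, 58, 61}
insert 43 → {37, 43, 45, 49, 56, 58, 61}
insert 40 → {37, 40, 43, 45, 49, 56, 58, 61}
fire next event → 37; now {40, 43, 45, 49, 56, 58, 61}
insert 60 → {40, 43, 45, 49, 56, 58, 60, 61}
insert 48 → {40, 43, 45, 48, 49, 56, 58, 60, 61}
insert 51 → {40, 43, 45, 48, 49, 51, 56, 58, 60, 61}
insert 54 → {40, 43, 45, 48, 49, 51, 54, 56, 58, 60, 61}
fire next event → 40; now {43, 45, 48, 49, 51, 54, 56, 58, 60, 61}
insert 39 → {39, 43, 45, 48, 49, 51, 54, 56, 58, 60, 61}
fire next event → 39; now {43, 45, 48, 49, 51, 54, 56, 58, 60, 61}
fire next event → 43; now {45, 48, 49, 51, 54, 56, 58, 60, 61}
insert 38 → {38, 45, 48, 49, 51, 54, 56, 58, 60, 61}
insert 55 → {38, 45, 48, 49, 51, 54, 55, 56, 58, 60, 61}
insert 42 → {38, 42, 45, 48, 49, 51, 54, 55, 56, 58, 60, 61}
fire next event → 38; now {42, 45, 48, 49, 51, 54, 55, 56, 58, 60, 61}
insert 50 → {42, 45, 48, 49, 50, 51, 54, 55, 56, 58, 60, 61}
insert 41 → {41, 42, 45, 48, 49, 50, 51, 54, 55, 56, 58, 60, 61}
insert 63 → {41, 42, 45, 48, 49, 50, 51, 54, 55, 56, 58, 60, 61, 63}
fire next event → 41; now {42, 45, 48, 49, 50, 51, 54, 55, 56, 58, 60, 61, 63}
insert 57 → {42, 45, 48, 49, 50, 51, 54, 55, 56, 57, 58, 60, 61, 63}
fire next event → 42; now {45, 48, 49, 50, 51, 54, 55, 56, 57, 58, 60, 61, 63}
insert 47 → {45, 47, 48, 49, 50, 51, 54, 55, 56, 57, 58, 60, 61, 63}
insert 46 → {45, 46, 47, 48, 49, 50, 51, 54, 55, 56, 57, 58, 60, 61, 63}
insert 52 → {45, 46, 47, 48, 49, 50, 51, 52, 54, 55, 56, 57, 58, 60, 61, 63}
insert 53 → {45, 46, 47, 48, 49, 50, 51, 52, 53, 54, 55, 56, 57, 58, 60, 61, 63}
fire next event → 45; now {46, 47, 48, 49, 50, 51, 52, 53, 54, 55, 56, 57, 58, 60, 61, 63}
insert 44 → {44, 46, 47, 48, 49, 50, 51, 52, 53, 54, 55, 56, 57, 58, 60, 61, 63}
fire next event → 44; now {46, 47, 48, 49, 50, 51, 52, 53, 54, 55, 56, 57, 58, 60, 61, 63}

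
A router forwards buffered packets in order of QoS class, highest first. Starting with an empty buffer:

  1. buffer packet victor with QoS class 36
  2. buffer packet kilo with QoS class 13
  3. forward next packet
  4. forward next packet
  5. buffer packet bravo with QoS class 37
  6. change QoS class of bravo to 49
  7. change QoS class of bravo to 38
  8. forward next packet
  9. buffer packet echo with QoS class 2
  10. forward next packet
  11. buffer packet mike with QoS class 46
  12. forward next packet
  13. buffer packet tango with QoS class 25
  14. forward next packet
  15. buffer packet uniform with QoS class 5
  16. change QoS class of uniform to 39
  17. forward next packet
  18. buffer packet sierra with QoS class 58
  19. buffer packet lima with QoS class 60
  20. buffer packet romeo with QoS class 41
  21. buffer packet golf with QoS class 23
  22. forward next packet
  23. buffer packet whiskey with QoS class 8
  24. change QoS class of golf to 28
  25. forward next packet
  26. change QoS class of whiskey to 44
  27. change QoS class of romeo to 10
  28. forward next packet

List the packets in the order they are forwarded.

victor → kilo → bravo → echo → mike → tango → uniform → lima → sierra → whiskey

add victor (QoS class 36) → {victor:36}
add kilo (QoS class 13) → {victor:36, kilo:13}
forward next packet → victor; now {kilo:13}
forward next packet → kilo; now {}
add bravo (QoS class 37) → {bravo:37}
update bravo to QoS class 49 → {bravo:49}
update bravo to QoS class 38 → {bravo:38}
forward next packet → bravo; now {}
add echo (QoS class 2) → {echo:2}
forward next packet → echo; now {}
add mike (QoS class 46) → {mike:46}
forward next packet → mike; now {}
add tango (QoS class 25) → {tango:25}
forward next packet → tango; now {}
add uniform (QoS class 5) → {uniform:5}
update uniform to QoS class 39 → {uniform:39}
forward next packet → uniform; now {}
add sierra (QoS class 58) → {sierra:58}
add lima (QoS class 60) → {lima:60, sierra:58}
add romeo (QoS class 41) → {lima:60, sierra:58, romeo:41}
add golf (QoS class 23) → {lima:60, sierra:58, romeo:41, golf:23}
forward next packet → lima; now {sierra:58, romeo:41, golf:23}
add whiskey (QoS class 8) → {sierra:58, romeo:41, golf:23, whiskey:8}
update golf to QoS class 28 → {sierra:58, romeo:41, golf:28, whiskey:8}
forward next packet → sierra; now {romeo:41, golf:28, whiskey:8}
update whiskey to QoS class 44 → {whiskey:44, romeo:41, golf:28}
update romeo to QoS class 10 → {whiskey:44, golf:28, romeo:10}
forward next packet → whiskey; now {golf:28, romeo:10}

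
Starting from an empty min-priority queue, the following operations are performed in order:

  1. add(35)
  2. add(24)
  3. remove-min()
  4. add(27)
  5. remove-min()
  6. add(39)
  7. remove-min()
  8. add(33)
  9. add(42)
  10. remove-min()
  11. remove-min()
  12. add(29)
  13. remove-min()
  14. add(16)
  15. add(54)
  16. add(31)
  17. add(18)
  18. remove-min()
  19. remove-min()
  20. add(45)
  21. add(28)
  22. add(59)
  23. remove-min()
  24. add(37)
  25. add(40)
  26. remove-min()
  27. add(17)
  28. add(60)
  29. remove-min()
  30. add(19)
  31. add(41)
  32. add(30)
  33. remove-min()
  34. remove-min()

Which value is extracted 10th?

insert 35 → {35}
insert 24 → {24, 35}
remove-min → 24; now {35}
insert 27 → {27, 35}
remove-min → 27; now {35}
insert 39 → {35, 39}
remove-min → 35; now {39}
insert 33 → {33, 39}
insert 42 → {33, 39, 42}
remove-min → 33; now {39, 42}
remove-min → 39; now {42}
insert 29 → {29, 42}
remove-min → 29; now {42}
insert 16 → {16, 42}
insert 54 → {16, 42, 54}
insert 31 → {16, 31, 42, 54}
insert 18 → {16, 18, 31, 42, 54}
remove-min → 16; now {18, 31, 42, 54}
remove-min → 18; now {31, 42, 54}
insert 45 → {31, 42, 45, 54}
insert 28 → {28, 31, 42, 45, 54}
insert 59 → {28, 31, 42, 45, 54, 59}
remove-min → 28; now {31, 42, 45, 54, 59}
insert 37 → {31, 37, 42, 45, 54, 59}
insert 40 → {31, 37, 40, 42, 45, 54, 59}
remove-min → 31; now {37, 40, 42, 45, 54, 59}
insert 17 → {17, 37, 40, 42, 45, 54, 59}
insert 60 → {17, 37, 40, 42, 45, 54, 59, 60}
remove-min → 17; now {37, 40, 42, 45, 54, 59, 60}
insert 19 → {19, 37, 40, 42, 45, 54, 59, 60}
insert 41 → {19, 37, 40, 41, 42, 45, 54, 59, 60}
insert 30 → {19, 30, 37, 40, 41, 42, 45, 54, 59, 60}
remove-min → 19; now {30, 37, 40, 41, 42, 45, 54, 59, 60}
remove-min → 30; now {37, 40, 41, 42, 45, 54, 59, 60}

31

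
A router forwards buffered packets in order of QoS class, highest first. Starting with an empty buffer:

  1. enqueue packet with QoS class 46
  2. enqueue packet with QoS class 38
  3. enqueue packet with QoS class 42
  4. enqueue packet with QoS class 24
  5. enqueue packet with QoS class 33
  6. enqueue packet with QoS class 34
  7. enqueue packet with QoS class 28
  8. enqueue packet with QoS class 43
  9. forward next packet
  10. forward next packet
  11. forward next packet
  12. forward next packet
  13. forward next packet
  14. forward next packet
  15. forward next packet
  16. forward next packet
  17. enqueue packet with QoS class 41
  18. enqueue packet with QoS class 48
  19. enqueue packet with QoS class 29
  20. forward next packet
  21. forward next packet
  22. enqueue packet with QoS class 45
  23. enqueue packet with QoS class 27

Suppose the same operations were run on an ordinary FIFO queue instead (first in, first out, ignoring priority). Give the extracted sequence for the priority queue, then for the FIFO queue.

priority queue: [46, 43, 42, 38, 34, 33, 28, 24, 48, 41]; FIFO queue: [46, 38, 42, 24, 33, 34, 28, 43, 41, 48]

insert 46 → {46}
insert 38 → {46, 38}
insert 42 → {46, 42, 38}
insert 24 → {46, 42, 38, 24}
insert 33 → {46, 42, 38, 33, 24}
insert 34 → {46, 42, 38, 34, 33, 24}
insert 28 → {46, 42, 38, 34, 33, 28, 24}
insert 43 → {46, 43, 42, 38, 34, 33, 28, 24}
forward next packet → 46; now {43, 42, 38, 34, 33, 28, 24}
forward next packet → 43; now {42, 38, 34, 33, 28, 24}
forward next packet → 42; now {38, 34, 33, 28, 24}
forward next packet → 38; now {34, 33, 28, 24}
forward next packet → 34; now {33, 28, 24}
forward next packet → 33; now {28, 24}
forward next packet → 28; now {24}
forward next packet → 24; now {}
insert 41 → {41}
insert 48 → {48, 41}
insert 29 → {48, 41, 29}
forward next packet → 48; now {41, 29}
forward next packet → 41; now {29}
insert 45 → {45, 29}
insert 27 → {45, 29, 27}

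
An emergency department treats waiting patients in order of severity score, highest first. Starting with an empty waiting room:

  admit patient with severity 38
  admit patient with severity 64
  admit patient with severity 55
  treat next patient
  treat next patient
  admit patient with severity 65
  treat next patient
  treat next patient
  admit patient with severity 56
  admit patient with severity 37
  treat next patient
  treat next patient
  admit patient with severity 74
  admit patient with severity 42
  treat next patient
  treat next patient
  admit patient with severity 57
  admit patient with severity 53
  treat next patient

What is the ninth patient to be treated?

insert 38 → {38}
insert 64 → {64, 38}
insert 55 → {64, 55, 38}
treat next patient → 64; now {55, 38}
treat next patient → 55; now {38}
insert 65 → {65, 38}
treat next patient → 65; now {38}
treat next patient → 38; now {}
insert 56 → {56}
insert 37 → {56, 37}
treat next patient → 56; now {37}
treat next patient → 37; now {}
insert 74 → {74}
insert 42 → {74, 42}
treat next patient → 74; now {42}
treat next patient → 42; now {}
insert 57 → {57}
insert 53 → {57, 53}
treat next patient → 57; now {53}

57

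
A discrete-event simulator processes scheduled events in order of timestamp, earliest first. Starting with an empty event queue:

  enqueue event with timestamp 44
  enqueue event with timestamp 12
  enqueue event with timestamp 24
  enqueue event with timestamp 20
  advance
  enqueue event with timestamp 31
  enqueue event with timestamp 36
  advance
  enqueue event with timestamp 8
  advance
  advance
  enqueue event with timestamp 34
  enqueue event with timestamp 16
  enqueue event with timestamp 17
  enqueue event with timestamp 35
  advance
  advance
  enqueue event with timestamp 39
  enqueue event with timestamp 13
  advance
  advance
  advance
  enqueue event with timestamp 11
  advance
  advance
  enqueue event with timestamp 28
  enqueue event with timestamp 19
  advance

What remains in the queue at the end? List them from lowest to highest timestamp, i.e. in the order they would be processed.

insert 44 → {44}
insert 12 → {12, 44}
insert 24 → {12, 24, 44}
insert 20 → {12, 20, 24, 44}
advance → 12; now {20, 24, 44}
insert 31 → {20, 24, 31, 44}
insert 36 → {20, 24, 31, 36, 44}
advance → 20; now {24, 31, 36, 44}
insert 8 → {8, 24, 31, 36, 44}
advance → 8; now {24, 31, 36, 44}
advance → 24; now {31, 36, 44}
insert 34 → {31, 34, 36, 44}
insert 16 → {16, 31, 34, 36, 44}
insert 17 → {16, 17, 31, 34, 36, 44}
insert 35 → {16, 17, 31, 34, 35, 36, 44}
advance → 16; now {17, 31, 34, 35, 36, 44}
advance → 17; now {31, 34, 35, 36, 44}
insert 39 → {31, 34, 35, 36, 39, 44}
insert 13 → {13, 31, 34, 35, 36, 39, 44}
advance → 13; now {31, 34, 35, 36, 39, 44}
advance → 31; now {34, 35, 36, 39, 44}
advance → 34; now {35, 36, 39, 44}
insert 11 → {11, 35, 36, 39, 44}
advance → 11; now {35, 36, 39, 44}
advance → 35; now {36, 39, 44}
insert 28 → {28, 36, 39, 44}
insert 19 → {19, 28, 36, 39, 44}
advance → 19; now {28, 36, 39, 44}

28, 36, 39, 44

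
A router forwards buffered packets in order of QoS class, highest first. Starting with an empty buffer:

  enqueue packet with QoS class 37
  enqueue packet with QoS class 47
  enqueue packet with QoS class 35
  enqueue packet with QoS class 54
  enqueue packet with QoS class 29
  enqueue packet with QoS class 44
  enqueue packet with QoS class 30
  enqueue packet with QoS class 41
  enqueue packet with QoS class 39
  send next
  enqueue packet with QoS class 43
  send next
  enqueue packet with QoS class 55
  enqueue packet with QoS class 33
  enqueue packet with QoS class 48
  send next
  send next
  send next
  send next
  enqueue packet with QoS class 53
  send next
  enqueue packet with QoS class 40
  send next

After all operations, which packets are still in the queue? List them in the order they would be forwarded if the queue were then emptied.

insert 37 → {37}
insert 47 → {47, 37}
insert 35 → {47, 37, 35}
insert 54 → {54, 47, 37, 35}
insert 29 → {54, 47, 37, 35, 29}
insert 44 → {54, 47, 44, 37, 35, 29}
insert 30 → {54, 47, 44, 37, 35, 30, 29}
insert 41 → {54, 47, 44, 41, 37, 35, 30, 29}
insert 39 → {54, 47, 44, 41, 39, 37, 35, 30, 29}
send next → 54; now {47, 44, 41, 39, 37, 35, 30, 29}
insert 43 → {47, 44, 43, 41, 39, 37, 35, 30, 29}
send next → 47; now {44, 43, 41, 39, 37, 35, 30, 29}
insert 55 → {55, 44, 43, 41, 39, 37, 35, 30, 29}
insert 33 → {55, 44, 43, 41, 39, 37, 35, 33, 30, 29}
insert 48 → {55, 48, 44, 43, 41, 39, 37, 35, 33, 30, 29}
send next → 55; now {48, 44, 43, 41, 39, 37, 35, 33, 30, 29}
send next → 48; now {44, 43, 41, 39, 37, 35, 33, 30, 29}
send next → 44; now {43, 41, 39, 37, 35, 33, 30, 29}
send next → 43; now {41, 39, 37, 35, 33, 30, 29}
insert 53 → {53, 41, 39, 37, 35, 33, 30, 29}
send next → 53; now {41, 39, 37, 35, 33, 30, 29}
insert 40 → {41, 40, 39, 37, 35, 33, 30, 29}
send next → 41; now {40, 39, 37, 35, 33, 30, 29}

40, 39, 37, 35, 33, 30, 29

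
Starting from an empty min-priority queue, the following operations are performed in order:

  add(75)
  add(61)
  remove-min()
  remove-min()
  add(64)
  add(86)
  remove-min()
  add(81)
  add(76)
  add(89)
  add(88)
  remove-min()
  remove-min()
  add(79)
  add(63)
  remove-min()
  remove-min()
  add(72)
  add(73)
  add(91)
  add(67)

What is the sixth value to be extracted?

insert 75 → {75}
insert 61 → {61, 75}
remove-min → 61; now {75}
remove-min → 75; now {}
insert 64 → {64}
insert 86 → {64, 86}
remove-min → 64; now {86}
insert 81 → {81, 86}
insert 76 → {76, 81, 86}
insert 89 → {76, 81, 86, 89}
insert 88 → {76, 81, 86, 88, 89}
remove-min → 76; now {81, 86, 88, 89}
remove-min → 81; now {86, 88, 89}
insert 79 → {79, 86, 88, 89}
insert 63 → {63, 79, 86, 88, 89}
remove-min → 63; now {79, 86, 88, 89}
remove-min → 79; now {86, 88, 89}
insert 72 → {72, 86, 88, 89}
insert 73 → {72, 73, 86, 88, 89}
insert 91 → {72, 73, 86, 88, 89, 91}
insert 67 → {67, 72, 73, 86, 88, 89, 91}

63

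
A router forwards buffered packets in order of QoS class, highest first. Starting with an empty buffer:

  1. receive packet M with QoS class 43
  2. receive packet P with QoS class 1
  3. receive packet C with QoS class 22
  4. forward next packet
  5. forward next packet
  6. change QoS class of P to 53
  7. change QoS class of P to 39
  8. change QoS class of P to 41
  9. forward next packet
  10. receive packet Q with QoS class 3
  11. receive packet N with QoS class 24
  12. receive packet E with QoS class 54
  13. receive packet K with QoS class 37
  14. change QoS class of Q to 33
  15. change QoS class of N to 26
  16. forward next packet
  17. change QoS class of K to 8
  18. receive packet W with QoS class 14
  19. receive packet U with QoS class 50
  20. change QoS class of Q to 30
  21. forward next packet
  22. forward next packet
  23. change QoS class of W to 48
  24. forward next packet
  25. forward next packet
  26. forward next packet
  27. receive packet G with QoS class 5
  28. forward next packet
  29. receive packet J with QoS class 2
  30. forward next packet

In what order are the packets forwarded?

M → C → P → E → U → Q → W → N → K → G → J

add M (QoS class 43) → {M:43}
add P (QoS class 1) → {M:43, P:1}
add C (QoS class 22) → {M:43, C:22, P:1}
forward next packet → M; now {C:22, P:1}
forward next packet → C; now {P:1}
update P to QoS class 53 → {P:53}
update P to QoS class 39 → {P:39}
update P to QoS class 41 → {P:41}
forward next packet → P; now {}
add Q (QoS class 3) → {Q:3}
add N (QoS class 24) → {N:24, Q:3}
add E (QoS class 54) → {E:54, N:24, Q:3}
add K (QoS class 37) → {E:54, K:37, N:24, Q:3}
update Q to QoS class 33 → {E:54, K:37, Q:33, N:24}
update N to QoS class 26 → {E:54, K:37, Q:33, N:26}
forward next packet → E; now {K:37, Q:33, N:26}
update K to QoS class 8 → {Q:33, N:26, K:8}
add W (QoS class 14) → {Q:33, N:26, W:14, K:8}
add U (QoS class 50) → {U:50, Q:33, N:26, W:14, K:8}
update Q to QoS class 30 → {U:50, Q:30, N:26, W:14, K:8}
forward next packet → U; now {Q:30, N:26, W:14, K:8}
forward next packet → Q; now {N:26, W:14, K:8}
update W to QoS class 48 → {W:48, N:26, K:8}
forward next packet → W; now {N:26, K:8}
forward next packet → N; now {K:8}
forward next packet → K; now {}
add G (QoS class 5) → {G:5}
forward next packet → G; now {}
add J (QoS class 2) → {J:2}
forward next packet → J; now {}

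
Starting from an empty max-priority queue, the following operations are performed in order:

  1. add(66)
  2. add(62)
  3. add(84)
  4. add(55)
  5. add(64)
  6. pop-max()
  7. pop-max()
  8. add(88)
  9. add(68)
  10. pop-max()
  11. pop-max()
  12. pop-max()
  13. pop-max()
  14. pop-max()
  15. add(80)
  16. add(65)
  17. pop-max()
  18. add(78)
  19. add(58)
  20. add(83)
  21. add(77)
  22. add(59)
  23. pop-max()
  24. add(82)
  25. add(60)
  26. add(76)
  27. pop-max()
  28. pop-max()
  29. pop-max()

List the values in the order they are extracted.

insert 66 → {66}
insert 62 → {66, 62}
insert 84 → {84, 66, 62}
insert 55 → {84, 66, 62, 55}
insert 64 → {84, 66, 64, 62, 55}
pop-max → 84; now {66, 64, 62, 55}
pop-max → 66; now {64, 62, 55}
insert 88 → {88, 64, 62, 55}
insert 68 → {88, 68, 64, 62, 55}
pop-max → 88; now {68, 64, 62, 55}
pop-max → 68; now {64, 62, 55}
pop-max → 64; now {62, 55}
pop-max → 62; now {55}
pop-max → 55; now {}
insert 80 → {80}
insert 65 → {80, 65}
pop-max → 80; now {65}
insert 78 → {78, 65}
insert 58 → {78, 65, 58}
insert 83 → {83, 78, 65, 58}
insert 77 → {83, 78, 77, 65, 58}
insert 59 → {83, 78, 77, 65, 59, 58}
pop-max → 83; now {78, 77, 65, 59, 58}
insert 82 → {82, 78, 77, 65, 59, 58}
insert 60 → {82, 78, 77, 65, 60, 59, 58}
insert 76 → {82, 78, 77, 76, 65, 60, 59, 58}
pop-max → 82; now {78, 77, 76, 65, 60, 59, 58}
pop-max → 78; now {77, 76, 65, 60, 59, 58}
pop-max → 77; now {76, 65, 60, 59, 58}

84 → 66 → 88 → 68 → 64 → 62 → 55 → 80 → 83 → 82 → 78 → 77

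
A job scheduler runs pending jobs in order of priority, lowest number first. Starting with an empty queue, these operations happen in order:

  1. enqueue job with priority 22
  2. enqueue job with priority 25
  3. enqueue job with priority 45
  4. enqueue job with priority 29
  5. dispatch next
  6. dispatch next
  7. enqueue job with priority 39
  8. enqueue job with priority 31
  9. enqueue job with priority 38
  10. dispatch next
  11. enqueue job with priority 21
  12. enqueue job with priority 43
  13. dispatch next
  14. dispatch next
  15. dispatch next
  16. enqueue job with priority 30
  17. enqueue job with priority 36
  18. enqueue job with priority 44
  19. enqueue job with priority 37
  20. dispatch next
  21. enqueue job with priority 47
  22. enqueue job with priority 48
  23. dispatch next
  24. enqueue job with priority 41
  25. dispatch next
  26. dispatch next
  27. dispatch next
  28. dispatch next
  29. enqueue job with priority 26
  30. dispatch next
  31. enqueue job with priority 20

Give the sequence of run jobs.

insert 22 → {22}
insert 25 → {22, 25}
insert 45 → {22, 25, 45}
insert 29 → {22, 25, 29, 45}
dispatch next → 22; now {25, 29, 45}
dispatch next → 25; now {29, 45}
insert 39 → {29, 39, 45}
insert 31 → {29, 31, 39, 45}
insert 38 → {29, 31, 38, 39, 45}
dispatch next → 29; now {31, 38, 39, 45}
insert 21 → {21, 31, 38, 39, 45}
insert 43 → {21, 31, 38, 39, 43, 45}
dispatch next → 21; now {31, 38, 39, 43, 45}
dispatch next → 31; now {38, 39, 43, 45}
dispatch next → 38; now {39, 43, 45}
insert 30 → {30, 39, 43, 45}
insert 36 → {30, 36, 39, 43, 45}
insert 44 → {30, 36, 39, 43, 44, 45}
insert 37 → {30, 36, 37, 39, 43, 44, 45}
dispatch next → 30; now {36, 37, 39, 43, 44, 45}
insert 47 → {36, 37, 39, 43, 44, 45, 47}
insert 48 → {36, 37, 39, 43, 44, 45, 47, 48}
dispatch next → 36; now {37, 39, 43, 44, 45, 47, 48}
insert 41 → {37, 39, 41, 43, 44, 45, 47, 48}
dispatch next → 37; now {39, 41, 43, 44, 45, 47, 48}
dispatch next → 39; now {41, 43, 44, 45, 47, 48}
dispatch next → 41; now {43, 44, 45, 47, 48}
dispatch next → 43; now {44, 45, 47, 48}
insert 26 → {26, 44, 45, 47, 48}
dispatch next → 26; now {44, 45, 47, 48}
insert 20 → {20, 44, 45, 47, 48}

22, 25, 29, 21, 31, 38, 30, 36, 37, 39, 41, 43, 26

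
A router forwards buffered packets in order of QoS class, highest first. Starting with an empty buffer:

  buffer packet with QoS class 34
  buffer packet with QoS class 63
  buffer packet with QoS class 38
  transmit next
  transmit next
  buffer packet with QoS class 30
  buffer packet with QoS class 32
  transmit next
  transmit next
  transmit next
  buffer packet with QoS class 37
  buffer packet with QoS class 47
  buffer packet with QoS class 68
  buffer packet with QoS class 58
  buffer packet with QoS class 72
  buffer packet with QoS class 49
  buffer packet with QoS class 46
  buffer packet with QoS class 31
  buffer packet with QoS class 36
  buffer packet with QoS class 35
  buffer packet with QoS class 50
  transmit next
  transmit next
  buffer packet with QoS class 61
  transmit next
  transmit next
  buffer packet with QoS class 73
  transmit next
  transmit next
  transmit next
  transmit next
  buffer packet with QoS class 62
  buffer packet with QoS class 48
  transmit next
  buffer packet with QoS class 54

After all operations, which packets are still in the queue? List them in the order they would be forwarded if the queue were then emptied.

insert 34 → {34}
insert 63 → {63, 34}
insert 38 → {63, 38, 34}
transmit next → 63; now {38, 34}
transmit next → 38; now {34}
insert 30 → {34, 30}
insert 32 → {34, 32, 30}
transmit next → 34; now {32, 30}
transmit next → 32; now {30}
transmit next → 30; now {}
insert 37 → {37}
insert 47 → {47, 37}
insert 68 → {68, 47, 37}
insert 58 → {68, 58, 47, 37}
insert 72 → {72, 68, 58, 47, 37}
insert 49 → {72, 68, 58, 49, 47, 37}
insert 46 → {72, 68, 58, 49, 47, 46, 37}
insert 31 → {72, 68, 58, 49, 47, 46, 37, 31}
insert 36 → {72, 68, 58, 49, 47, 46, 37, 36, 31}
insert 35 → {72, 68, 58, 49, 47, 46, 37, 36, 35, 31}
insert 50 → {72, 68, 58, 50, 49, 47, 46, 37, 36, 35, 31}
transmit next → 72; now {68, 58, 50, 49, 47, 46, 37, 36, 35, 31}
transmit next → 68; now {58, 50, 49, 47, 46, 37, 36, 35, 31}
insert 61 → {61, 58, 50, 49, 47, 46, 37, 36, 35, 31}
transmit next → 61; now {58, 50, 49, 47, 46, 37, 36, 35, 31}
transmit next → 58; now {50, 49, 47, 46, 37, 36, 35, 31}
insert 73 → {73, 50, 49, 47, 46, 37, 36, 35, 31}
transmit next → 73; now {50, 49, 47, 46, 37, 36, 35, 31}
transmit next → 50; now {49, 47, 46, 37, 36, 35, 31}
transmit next → 49; now {47, 46, 37, 36, 35, 31}
transmit next → 47; now {46, 37, 36, 35, 31}
insert 62 → {62, 46, 37, 36, 35, 31}
insert 48 → {62, 48, 46, 37, 36, 35, 31}
transmit next → 62; now {48, 46, 37, 36, 35, 31}
insert 54 → {54, 48, 46, 37, 36, 35, 31}

54, 48, 46, 37, 36, 35, 31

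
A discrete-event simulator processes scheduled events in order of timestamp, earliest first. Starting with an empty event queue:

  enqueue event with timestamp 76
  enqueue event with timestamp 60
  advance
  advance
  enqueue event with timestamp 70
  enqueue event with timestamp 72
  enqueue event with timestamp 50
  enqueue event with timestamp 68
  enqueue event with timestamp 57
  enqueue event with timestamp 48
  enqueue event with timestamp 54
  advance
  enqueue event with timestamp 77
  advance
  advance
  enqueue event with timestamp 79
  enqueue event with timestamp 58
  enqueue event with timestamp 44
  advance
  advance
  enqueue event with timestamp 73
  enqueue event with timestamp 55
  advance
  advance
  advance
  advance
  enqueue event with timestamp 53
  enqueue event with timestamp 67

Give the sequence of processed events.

60 → 76 → 48 → 50 → 54 → 44 → 57 → 55 → 58 → 68 → 70

insert 76 → {76}
insert 60 → {60, 76}
advance → 60; now {76}
advance → 76; now {}
insert 70 → {70}
insert 72 → {70, 72}
insert 50 → {50, 70, 72}
insert 68 → {50, 68, 70, 72}
insert 57 → {50, 57, 68, 70, 72}
insert 48 → {48, 50, 57, 68, 70, 72}
insert 54 → {48, 50, 54, 57, 68, 70, 72}
advance → 48; now {50, 54, 57, 68, 70, 72}
insert 77 → {50, 54, 57, 68, 70, 72, 77}
advance → 50; now {54, 57, 68, 70, 72, 77}
advance → 54; now {57, 68, 70, 72, 77}
insert 79 → {57, 68, 70, 72, 77, 79}
insert 58 → {57, 58, 68, 70, 72, 77, 79}
insert 44 → {44, 57, 58, 68, 70, 72, 77, 79}
advance → 44; now {57, 58, 68, 70, 72, 77, 79}
advance → 57; now {58, 68, 70, 72, 77, 79}
insert 73 → {58, 68, 70, 72, 73, 77, 79}
insert 55 → {55, 58, 68, 70, 72, 73, 77, 79}
advance → 55; now {58, 68, 70, 72, 73, 77, 79}
advance → 58; now {68, 70, 72, 73, 77, 79}
advance → 68; now {70, 72, 73, 77, 79}
advance → 70; now {72, 73, 77, 79}
insert 53 → {53, 72, 73, 77, 79}
insert 67 → {53, 67, 72, 73, 77, 79}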